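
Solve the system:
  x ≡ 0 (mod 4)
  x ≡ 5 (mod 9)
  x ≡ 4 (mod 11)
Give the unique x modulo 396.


Moduli 4, 9, 11 are pairwise coprime; by CRT there is a unique solution modulo M = 4 · 9 · 11 = 396.
Solve pairwise, accumulating the modulus:
  Start with x ≡ 0 (mod 4).
  Combine with x ≡ 5 (mod 9): since gcd(4, 9) = 1, we get a unique residue mod 36.
    Write x = 0 + 4·t and substitute into x ≡ 5 (mod 9): 4·t ≡ 5 − 0 = 5 (mod 9).
    The inverse of 4 mod 9 is 7 (since 4·7 = 28 = 3·9 + 1), so t ≡ 7·5 = 35 ≡ 8 (mod 9).
    Then x = 0 + 4·8 = 32, valid modulo lcm(4, 9) = 36: x ≡ 32 (mod 36).
  Combine with x ≡ 4 (mod 11): since gcd(36, 11) = 1, we get a unique residue mod 396.
    Write x = 32 + 36·t and substitute into x ≡ 4 (mod 11): 36·t ≡ 4 − 32 = -28 (mod 11).
    Reduce coefficients mod 11: 3·t ≡ 5 (mod 11).
    The inverse of 3 mod 11 is 4 (since 3·4 = 12 = 1·11 + 1), so t ≡ 4·5 = 20 ≡ 9 (mod 11).
    Then x = 32 + 36·9 = 356, valid modulo lcm(36, 11) = 396: x ≡ 356 (mod 396).
Verify: 356 mod 4 = 0 ✓, 356 mod 9 = 5 ✓, 356 mod 11 = 4 ✓.

x ≡ 356 (mod 396).


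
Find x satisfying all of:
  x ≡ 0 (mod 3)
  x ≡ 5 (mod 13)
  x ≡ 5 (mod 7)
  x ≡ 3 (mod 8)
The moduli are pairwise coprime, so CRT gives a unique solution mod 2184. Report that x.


Product of moduli M = 3 · 13 · 7 · 8 = 2184.
Merge one congruence at a time:
  Start: x ≡ 0 (mod 3).
  Combine with x ≡ 5 (mod 13); new modulus lcm = 39.
    Write x = 0 + 3·t and substitute into x ≡ 5 (mod 13): 3·t ≡ 5 − 0 = 5 (mod 13).
    The inverse of 3 mod 13 is 9 (since 3·9 = 27 = 2·13 + 1), so t ≡ 9·5 = 45 ≡ 6 (mod 13).
    Then x = 0 + 3·6 = 18, valid modulo lcm(3, 13) = 39: x ≡ 18 (mod 39).
  Combine with x ≡ 5 (mod 7); new modulus lcm = 273.
    Write x = 18 + 39·t and substitute into x ≡ 5 (mod 7): 39·t ≡ 5 − 18 = -13 (mod 7).
    Reduce coefficients mod 7: 4·t ≡ 1 (mod 7).
    The inverse of 4 mod 7 is 2 (since 4·2 = 8 = 1·7 + 1), so t ≡ 2·1 = 2 ≡ 2 (mod 7).
    Then x = 18 + 39·2 = 96, valid modulo lcm(39, 7) = 273: x ≡ 96 (mod 273).
  Combine with x ≡ 3 (mod 8); new modulus lcm = 2184.
    Write x = 96 + 273·t and substitute into x ≡ 3 (mod 8): 273·t ≡ 3 − 96 = -93 (mod 8).
    Reduce coefficients mod 8: 1·t ≡ 3 (mod 8).
    So t ≡ 3 (mod 8).
    Then x = 96 + 273·3 = 915, valid modulo lcm(273, 8) = 2184: x ≡ 915 (mod 2184).
Verify against each original: 915 mod 3 = 0, 915 mod 13 = 5, 915 mod 7 = 5, 915 mod 8 = 3.

x ≡ 915 (mod 2184).


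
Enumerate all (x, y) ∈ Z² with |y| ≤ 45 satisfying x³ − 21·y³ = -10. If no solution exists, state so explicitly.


The equation is x³ - 21y³ = -10. For fixed y, x³ = 21·y³ − 10, so a solution requires the RHS to be a perfect cube.
Strategy: iterate y from -45 to 45, compute RHS = 21·y³ − 10, and check whether it is a (positive or negative) perfect cube.
Check small values of y:
  y = 0: RHS = -10 is not a perfect cube.
  y = 1: RHS = 11 is not a perfect cube.
  y = -1: RHS = -31 is not a perfect cube.
  y = 2: RHS = 158 is not a perfect cube.
  y = -2: RHS = -178 is not a perfect cube.
  y = 3: RHS = 557 is not a perfect cube.
  y = -3: RHS = -577 is not a perfect cube.
Continuing the search up to |y| = 45 finds no solutions either.
No (x, y) in the scanned range satisfies the equation.

No integer solutions with |y| ≤ 45.


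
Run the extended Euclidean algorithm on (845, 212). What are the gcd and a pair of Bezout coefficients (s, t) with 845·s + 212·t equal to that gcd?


Euclidean algorithm on (845, 212) — divide until remainder is 0:
  845 = 3 · 212 + 209
  212 = 1 · 209 + 3
  209 = 69 · 3 + 2
  3 = 1 · 2 + 1
  2 = 2 · 1 + 0
gcd(845, 212) = 1.
Track Bezout coefficients alongside the remainders: start with r₀ = 845 = a·1 + b·0 (s = 1, t = 0) and r₁ = 212 = a·0 + b·1 (s = 0, t = 1); each new remainder r_{k+1} = r_{k-1} − q_k·r_k inherits s_{k+1} = s_{k-1} − q_k·s_k, t_{k+1} = t_{k-1} − q_k·t_k, so r_k = a·s_k + b·t_k at every step:
  q = 3: r = 209, s = 1 − 3·0 = 1, t = 0 − 3·1 = -3  (check: 845·1 + 212·(-3) = 209)
  q = 1: r = 3, s = 0 − 1·1 = -1, t = 1 − 1·(-3) = 4  (check: 845·(-1) + 212·4 = 3)
  q = 69: r = 2, s = 1 − 69·(-1) = 70, t = -3 − 69·4 = -279  (check: 845·70 + 212·(-279) = 2)
  q = 1: r = 1, s = -1 − 1·70 = -71, t = 4 − 1·(-279) = 283  (check: 845·(-71) + 212·283 = 1)
The row with r = 1 (the gcd) gives the Bezout coefficients s = -71, t = 283.
Result: 845 · (-71) + 212 · (283) = 1.

gcd(845, 212) = 1; s = -71, t = 283 (check: 845·(-71) + 212·283 = 1).


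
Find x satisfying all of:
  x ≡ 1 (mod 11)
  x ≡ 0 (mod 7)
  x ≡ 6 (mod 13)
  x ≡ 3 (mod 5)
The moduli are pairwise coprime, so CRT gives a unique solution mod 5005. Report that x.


Product of moduli M = 11 · 7 · 13 · 5 = 5005.
Merge one congruence at a time:
  Start: x ≡ 1 (mod 11).
  Combine with x ≡ 0 (mod 7); new modulus lcm = 77.
    Write x = 1 + 11·t and substitute into x ≡ 0 (mod 7): 11·t ≡ 0 − 1 = -1 (mod 7).
    Reduce coefficients mod 7: 4·t ≡ 6 (mod 7).
    The inverse of 4 mod 7 is 2 (since 4·2 = 8 = 1·7 + 1), so t ≡ 2·6 = 12 ≡ 5 (mod 7).
    Then x = 1 + 11·5 = 56, valid modulo lcm(11, 7) = 77: x ≡ 56 (mod 77).
  Combine with x ≡ 6 (mod 13); new modulus lcm = 1001.
    Write x = 56 + 77·t and substitute into x ≡ 6 (mod 13): 77·t ≡ 6 − 56 = -50 (mod 13).
    Reduce coefficients mod 13: 12·t ≡ 2 (mod 13).
    The inverse of 12 mod 13 is 12 (since 12·12 = 144 = 11·13 + 1), so t ≡ 12·2 = 24 ≡ 11 (mod 13).
    Then x = 56 + 77·11 = 903, valid modulo lcm(77, 13) = 1001: x ≡ 903 (mod 1001).
  Combine with x ≡ 3 (mod 5); new modulus lcm = 5005.
    Write x = 903 + 1001·t and substitute into x ≡ 3 (mod 5): 1001·t ≡ 3 − 903 = -900 (mod 5).
    Reduce coefficients mod 5: 1·t ≡ 0 (mod 5).
    So t ≡ 0 (mod 5).
    Then x = 903 + 1001·0 = 903, valid modulo lcm(1001, 5) = 5005: x ≡ 903 (mod 5005).
Verify against each original: 903 mod 11 = 1, 903 mod 7 = 0, 903 mod 13 = 6, 903 mod 5 = 3.

x ≡ 903 (mod 5005).


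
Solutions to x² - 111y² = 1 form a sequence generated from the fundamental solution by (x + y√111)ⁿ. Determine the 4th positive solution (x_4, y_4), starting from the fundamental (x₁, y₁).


Step 1: Find the fundamental solution (x₁, y₁) of x² - 111y² = 1.
  Expand √111 as a continued fraction. a₀ = ⌊√111⌋ = 10; iterate m_{k+1} = d_k·a_k − m_k, d_{k+1} = (111 − m_{k+1}²)/d_k, a_{k+1} = ⌊(a₀ + m_{k+1})/d_{k+1}⌋ (starting m₀ = 0, d₀ = 1), with convergents p_k = a_k·p_{k-1} + p_{k-2}, q_k = a_k·q_{k-1} + q_{k-2} (p₋₁ = 1, q₋₁ = 0):
  k = 0: a₀ = 10; p₀/q₀ = 10/1; p₀² − 111·q₀² = 100 − 111 = -11.
  k = 1: m = 10, d = 11, a = ⌊(10 + 10)/11⌋ = 1; p/q = (1·10 + 1)/(1·1 + 0) = 11/1; p² − 111·q² = 121 − 111 = 10.
  k = 2: m = 1, d = 10, a = ⌊(10 + 1)/10⌋ = 1; p/q = (1·11 + 10)/(1·1 + 1) = 21/2; p² − 111·q² = 441 − 444 = -3.
  k = 3: m = 9, d = 3, a = ⌊(10 + 9)/3⌋ = 6; p/q = (6·21 + 11)/(6·2 + 1) = 137/13; p² − 111·q² = 18769 − 18759 = 10.
  k = 4: m = 9, d = 10, a = ⌊(10 + 9)/10⌋ = 1; p/q = (1·137 + 21)/(1·13 + 2) = 158/15; p² − 111·q² = 24964 − 24975 = -11.
  k = 5: m = 1, d = 11, a = ⌊(10 + 1)/11⌋ = 1; p/q = (1·158 + 137)/(1·15 + 13) = 295/28; p² − 111·q² = 87025 − 87024 = 1.
  The first convergent with p² − 111·q² = 1 gives the fundamental solution (x₁, y₁) = (295, 28).
Step 2: Apply the recurrence (x_{n+1}, y_{n+1}) = (x₁x_n + 111y₁y_n, x₁y_n + y₁x_n) repeatedly.
  From (x_1, y_1) = (295, 28): x_2 = 295·295 + 111·28·28 = 174049; y_2 = 295·28 + 28·295 = 16520.
  From (x_2, y_2) = (174049, 16520): x_3 = 295·174049 + 111·28·16520 = 102688615; y_3 = 295·16520 + 28·174049 = 9746772.
  From (x_3, y_3) = (102688615, 9746772): x_4 = 295·102688615 + 111·28·9746772 = 60586108801; y_4 = 295·9746772 + 28·102688615 = 5750578960.
Step 3: Verify x_4² - 111·y_4² = 3670676579646609657601 - 3670676579646609657600 = 1 (should be 1). ✓

(x_1, y_1) = (295, 28); (x_4, y_4) = (60586108801, 5750578960).


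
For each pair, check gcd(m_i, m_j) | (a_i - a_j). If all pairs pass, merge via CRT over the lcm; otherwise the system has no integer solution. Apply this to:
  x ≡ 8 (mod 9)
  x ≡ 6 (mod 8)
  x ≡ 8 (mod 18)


Moduli 9, 8, 18 are not pairwise coprime, so CRT works modulo lcm(m_i) when all pairwise compatibility conditions hold.
Pairwise compatibility: gcd(m_i, m_j) must divide a_i - a_j for every pair.
Merge one congruence at a time:
  Start: x ≡ 8 (mod 9).
  Combine with x ≡ 6 (mod 8): gcd(9, 8) = 1; 6 - 8 = -2, which IS divisible by 1, so compatible.
    Write x = 8 + 9·t and substitute into x ≡ 6 (mod 8): 9·t ≡ 6 − 8 = -2 (mod 8).
    Reduce coefficients mod 8: 1·t ≡ 6 (mod 8).
    So t ≡ 6 (mod 8).
    Then x = 8 + 9·6 = 62, valid modulo lcm(9, 8) = 72: x ≡ 62 (mod 72).
  Combine with x ≡ 8 (mod 18): gcd(72, 18) = 18; 8 - 62 = -54, which IS divisible by 18, so compatible.
    Write x = 62 + 72·t and substitute into x ≡ 8 (mod 18): 72·t ≡ 8 − 62 = -54 (mod 18).
    Divide the congruence (and modulus) by g = 18: 4·t ≡ -3 (mod 1).
    Modulo 1 every t works; take t = 0.
    Then x = 62 + 72·0 = 62, valid modulo lcm(72, 18) = 72: x ≡ 62 (mod 72).
Verify: 62 mod 9 = 8, 62 mod 8 = 6, 62 mod 18 = 8.

x ≡ 62 (mod 72).


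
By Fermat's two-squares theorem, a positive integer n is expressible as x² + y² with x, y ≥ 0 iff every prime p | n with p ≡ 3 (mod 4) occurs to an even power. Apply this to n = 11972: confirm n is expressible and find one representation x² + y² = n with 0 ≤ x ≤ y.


Step 1: Factor n = 11972 = 2^2 · 41 · 73.
Step 2: Check the mod-4 condition on each prime factor: 2 = 2 (special); 41 ≡ 1 (mod 4), exponent 1; 73 ≡ 1 (mod 4), exponent 1.
All primes ≡ 3 (mod 4) appear to even exponent (or don't appear), so by the two-squares theorem n IS expressible as a sum of two squares.
Step 3: Build a representation. Group n = k² · m with k = 2 and m = 41 · 73 = 2993 (a product of primes ≡ 1 (mod 4)); a representation of m scales to one of n via (k·x)² + (k·y)² = k²(x² + y²). Each prime p ≡ 1 (mod 4) is itself a sum of two squares; find a² by testing p − a² for a perfect square:
  41: 41 − 1² = 40, 41 − 2² = 37, 41 − 3² = 32, 41 − 4² = 25 = 5² ⇒ 41 = 4² + 5².
  73: 73 − 1² = 72, 73 − 2² = 69, 73 − 3² = 64 = 8² ⇒ 73 = 3² + 8².
  Combine using the Brahmagupta–Fibonacci identity (a² + b²)(c² + d²) = (ac − bd)² + (ad + bc)² = (ac + bd)² + (ad − bc)²:
  41 · 73 = 2993: from (4² + 5²)(3² + 8²), take (4·3 − 5·8, 4·8 + 5·3) = (12 − 40, 32 + 15) = (-28, 47); dropping signs (only squares matter) gives (28, 47); check 28² + 47² = 784 + 2209 = 2993 ✓.
  Scale by k = 2: (2·28, 2·47) = (56, 94).
Step 4: Order so x ≤ y and verify: 56² + 94² = 3136 + 8836 = 11972 = n. ✓

n = 11972 = 56² + 94² (one valid representation with x ≤ y).


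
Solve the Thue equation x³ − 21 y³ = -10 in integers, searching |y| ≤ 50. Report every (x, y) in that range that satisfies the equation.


The equation is x³ - 21y³ = -10. For fixed y, x³ = 21·y³ − 10, so a solution requires the RHS to be a perfect cube.
Strategy: iterate y from -50 to 50, compute RHS = 21·y³ − 10, and check whether it is a (positive or negative) perfect cube.
Check small values of y:
  y = 0: RHS = -10 is not a perfect cube.
  y = 1: RHS = 11 is not a perfect cube.
  y = -1: RHS = -31 is not a perfect cube.
  y = 2: RHS = 158 is not a perfect cube.
  y = -2: RHS = -178 is not a perfect cube.
  y = 3: RHS = 557 is not a perfect cube.
  y = -3: RHS = -577 is not a perfect cube.
Continuing the search up to |y| = 50 finds no solutions either.
No (x, y) in the scanned range satisfies the equation.

No integer solutions with |y| ≤ 50.


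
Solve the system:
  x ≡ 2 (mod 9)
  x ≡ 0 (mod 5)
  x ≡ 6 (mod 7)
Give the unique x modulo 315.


Moduli 9, 5, 7 are pairwise coprime; by CRT there is a unique solution modulo M = 9 · 5 · 7 = 315.
Solve pairwise, accumulating the modulus:
  Start with x ≡ 2 (mod 9).
  Combine with x ≡ 0 (mod 5): since gcd(9, 5) = 1, we get a unique residue mod 45.
    Write x = 2 + 9·t and substitute into x ≡ 0 (mod 5): 9·t ≡ 0 − 2 = -2 (mod 5).
    Reduce coefficients mod 5: 4·t ≡ 3 (mod 5).
    The inverse of 4 mod 5 is 4 (since 4·4 = 16 = 3·5 + 1), so t ≡ 4·3 = 12 ≡ 2 (mod 5).
    Then x = 2 + 9·2 = 20, valid modulo lcm(9, 5) = 45: x ≡ 20 (mod 45).
  Combine with x ≡ 6 (mod 7): since gcd(45, 7) = 1, we get a unique residue mod 315.
    Write x = 20 + 45·t and substitute into x ≡ 6 (mod 7): 45·t ≡ 6 − 20 = -14 (mod 7).
    Reduce coefficients mod 7: 3·t ≡ 0 (mod 7).
    The inverse of 3 mod 7 is 5 (since 3·5 = 15 = 2·7 + 1), so t ≡ 5·0 = 0 ≡ 0 (mod 7).
    Then x = 20 + 45·0 = 20, valid modulo lcm(45, 7) = 315: x ≡ 20 (mod 315).
Verify: 20 mod 9 = 2 ✓, 20 mod 5 = 0 ✓, 20 mod 7 = 6 ✓.

x ≡ 20 (mod 315).


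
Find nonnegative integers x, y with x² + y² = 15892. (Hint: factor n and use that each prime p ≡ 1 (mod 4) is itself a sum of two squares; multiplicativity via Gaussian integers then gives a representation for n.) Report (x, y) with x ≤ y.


Step 1: Factor n = 15892 = 2^2 · 29 · 137.
Step 2: Check the mod-4 condition on each prime factor: 2 = 2 (special); 29 ≡ 1 (mod 4), exponent 1; 137 ≡ 1 (mod 4), exponent 1.
All primes ≡ 3 (mod 4) appear to even exponent (or don't appear), so by the two-squares theorem n IS expressible as a sum of two squares.
Step 3: Build a representation. Group n = k² · m with k = 2 and m = 29 · 137 = 3973 (a product of primes ≡ 1 (mod 4)); a representation of m scales to one of n via (k·x)² + (k·y)² = k²(x² + y²). Each prime p ≡ 1 (mod 4) is itself a sum of two squares; find a² by testing p − a² for a perfect square:
  29: 29 − 1² = 28, 29 − 2² = 25 = 5² ⇒ 29 = 2² + 5².
  137: 137 − 1² = 136, 137 − 2² = 133, 137 − 3² = 128, 137 − 4² = 121 = 11² ⇒ 137 = 4² + 11².
  Combine using the Brahmagupta–Fibonacci identity (a² + b²)(c² + d²) = (ac − bd)² + (ad + bc)² = (ac + bd)² + (ad − bc)²:
  29 · 137 = 3973: from (2² + 5²)(4² + 11²), take (2·4 − 5·11, 2·11 + 5·4) = (8 − 55, 22 + 20) = (-47, 42); dropping signs (only squares matter) gives (47, 42); check 47² + 42² = 2209 + 1764 = 3973 ✓.
  Scale by k = 2: (2·47, 2·42) = (94, 84).
Step 4: Order so x ≤ y and verify: 84² + 94² = 7056 + 8836 = 15892 = n. ✓

n = 15892 = 84² + 94² (one valid representation with x ≤ y).


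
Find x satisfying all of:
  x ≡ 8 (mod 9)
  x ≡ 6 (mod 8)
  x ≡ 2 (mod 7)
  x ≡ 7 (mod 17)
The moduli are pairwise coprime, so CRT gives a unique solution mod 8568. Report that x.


Product of moduli M = 9 · 8 · 7 · 17 = 8568.
Merge one congruence at a time:
  Start: x ≡ 8 (mod 9).
  Combine with x ≡ 6 (mod 8); new modulus lcm = 72.
    Write x = 8 + 9·t and substitute into x ≡ 6 (mod 8): 9·t ≡ 6 − 8 = -2 (mod 8).
    Reduce coefficients mod 8: 1·t ≡ 6 (mod 8).
    So t ≡ 6 (mod 8).
    Then x = 8 + 9·6 = 62, valid modulo lcm(9, 8) = 72: x ≡ 62 (mod 72).
  Combine with x ≡ 2 (mod 7); new modulus lcm = 504.
    Write x = 62 + 72·t and substitute into x ≡ 2 (mod 7): 72·t ≡ 2 − 62 = -60 (mod 7).
    Reduce coefficients mod 7: 2·t ≡ 3 (mod 7).
    The inverse of 2 mod 7 is 4 (since 2·4 = 8 = 1·7 + 1), so t ≡ 4·3 = 12 ≡ 5 (mod 7).
    Then x = 62 + 72·5 = 422, valid modulo lcm(72, 7) = 504: x ≡ 422 (mod 504).
  Combine with x ≡ 7 (mod 17); new modulus lcm = 8568.
    Write x = 422 + 504·t and substitute into x ≡ 7 (mod 17): 504·t ≡ 7 − 422 = -415 (mod 17).
    Reduce coefficients mod 17: 11·t ≡ 10 (mod 17).
    The inverse of 11 mod 17 is 14 (since 11·14 = 154 = 9·17 + 1), so t ≡ 14·10 = 140 ≡ 4 (mod 17).
    Then x = 422 + 504·4 = 2438, valid modulo lcm(504, 17) = 8568: x ≡ 2438 (mod 8568).
Verify against each original: 2438 mod 9 = 8, 2438 mod 8 = 6, 2438 mod 7 = 2, 2438 mod 17 = 7.

x ≡ 2438 (mod 8568).


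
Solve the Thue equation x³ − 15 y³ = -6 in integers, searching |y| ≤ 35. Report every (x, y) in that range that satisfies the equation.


The equation is x³ - 15y³ = -6. For fixed y, x³ = 15·y³ − 6, so a solution requires the RHS to be a perfect cube.
Strategy: iterate y from -35 to 35, compute RHS = 15·y³ − 6, and check whether it is a (positive or negative) perfect cube.
Check small values of y:
  y = 0: RHS = -6 is not a perfect cube.
  y = 1: RHS = 9 is not a perfect cube.
  y = -1: RHS = -21 is not a perfect cube.
  y = 2: RHS = 114 is not a perfect cube.
  y = -2: RHS = -126 is not a perfect cube.
  y = 3: RHS = 399 is not a perfect cube.
  y = -3: RHS = -411 is not a perfect cube.
Continuing the search up to |y| = 35 finds no solutions either.
No (x, y) in the scanned range satisfies the equation.

No integer solutions with |y| ≤ 35.


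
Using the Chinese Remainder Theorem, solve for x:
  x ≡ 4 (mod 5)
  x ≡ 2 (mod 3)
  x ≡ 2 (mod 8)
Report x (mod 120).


Moduli 5, 3, 8 are pairwise coprime; by CRT there is a unique solution modulo M = 5 · 3 · 8 = 120.
Solve pairwise, accumulating the modulus:
  Start with x ≡ 4 (mod 5).
  Combine with x ≡ 2 (mod 3): since gcd(5, 3) = 1, we get a unique residue mod 15.
    Write x = 4 + 5·t and substitute into x ≡ 2 (mod 3): 5·t ≡ 2 − 4 = -2 (mod 3).
    Reduce coefficients mod 3: 2·t ≡ 1 (mod 3).
    The inverse of 2 mod 3 is 2 (since 2·2 = 4 = 1·3 + 1), so t ≡ 2·1 = 2 ≡ 2 (mod 3).
    Then x = 4 + 5·2 = 14, valid modulo lcm(5, 3) = 15: x ≡ 14 (mod 15).
  Combine with x ≡ 2 (mod 8): since gcd(15, 8) = 1, we get a unique residue mod 120.
    Write x = 14 + 15·t and substitute into x ≡ 2 (mod 8): 15·t ≡ 2 − 14 = -12 (mod 8).
    Reduce coefficients mod 8: 7·t ≡ 4 (mod 8).
    The inverse of 7 mod 8 is 7 (since 7·7 = 49 = 6·8 + 1), so t ≡ 7·4 = 28 ≡ 4 (mod 8).
    Then x = 14 + 15·4 = 74, valid modulo lcm(15, 8) = 120: x ≡ 74 (mod 120).
Verify: 74 mod 5 = 4 ✓, 74 mod 3 = 2 ✓, 74 mod 8 = 2 ✓.

x ≡ 74 (mod 120).


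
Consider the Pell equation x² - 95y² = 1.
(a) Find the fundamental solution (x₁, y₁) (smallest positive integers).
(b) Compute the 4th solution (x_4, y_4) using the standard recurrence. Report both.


Step 1: Find the fundamental solution (x₁, y₁) of x² - 95y² = 1.
  Expand √95 as a continued fraction. a₀ = ⌊√95⌋ = 9; iterate m_{k+1} = d_k·a_k − m_k, d_{k+1} = (95 − m_{k+1}²)/d_k, a_{k+1} = ⌊(a₀ + m_{k+1})/d_{k+1}⌋ (starting m₀ = 0, d₀ = 1), with convergents p_k = a_k·p_{k-1} + p_{k-2}, q_k = a_k·q_{k-1} + q_{k-2} (p₋₁ = 1, q₋₁ = 0):
  k = 0: a₀ = 9; p₀/q₀ = 9/1; p₀² − 95·q₀² = 81 − 95 = -14.
  k = 1: m = 9, d = 14, a = ⌊(9 + 9)/14⌋ = 1; p/q = (1·9 + 1)/(1·1 + 0) = 10/1; p² − 95·q² = 100 − 95 = 5.
  k = 2: m = 5, d = 5, a = ⌊(9 + 5)/5⌋ = 2; p/q = (2·10 + 9)/(2·1 + 1) = 29/3; p² − 95·q² = 841 − 855 = -14.
  k = 3: m = 5, d = 14, a = ⌊(9 + 5)/14⌋ = 1; p/q = (1·29 + 10)/(1·3 + 1) = 39/4; p² − 95·q² = 1521 − 1520 = 1.
  The first convergent with p² − 95·q² = 1 gives the fundamental solution (x₁, y₁) = (39, 4).
Step 2: Apply the recurrence (x_{n+1}, y_{n+1}) = (x₁x_n + 95y₁y_n, x₁y_n + y₁x_n) repeatedly.
  From (x_1, y_1) = (39, 4): x_2 = 39·39 + 95·4·4 = 3041; y_2 = 39·4 + 4·39 = 312.
  From (x_2, y_2) = (3041, 312): x_3 = 39·3041 + 95·4·312 = 237159; y_3 = 39·312 + 4·3041 = 24332.
  From (x_3, y_3) = (237159, 24332): x_4 = 39·237159 + 95·4·24332 = 18495361; y_4 = 39·24332 + 4·237159 = 1897584.
Step 3: Verify x_4² - 95·y_4² = 342078378520321 - 342078378520320 = 1 (should be 1). ✓

(x_1, y_1) = (39, 4); (x_4, y_4) = (18495361, 1897584).


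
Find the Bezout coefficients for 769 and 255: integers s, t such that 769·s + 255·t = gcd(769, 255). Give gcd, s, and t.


Euclidean algorithm on (769, 255) — divide until remainder is 0:
  769 = 3 · 255 + 4
  255 = 63 · 4 + 3
  4 = 1 · 3 + 1
  3 = 3 · 1 + 0
gcd(769, 255) = 1.
Track Bezout coefficients alongside the remainders: start with r₀ = 769 = a·1 + b·0 (s = 1, t = 0) and r₁ = 255 = a·0 + b·1 (s = 0, t = 1); each new remainder r_{k+1} = r_{k-1} − q_k·r_k inherits s_{k+1} = s_{k-1} − q_k·s_k, t_{k+1} = t_{k-1} − q_k·t_k, so r_k = a·s_k + b·t_k at every step:
  q = 3: r = 4, s = 1 − 3·0 = 1, t = 0 − 3·1 = -3  (check: 769·1 + 255·(-3) = 4)
  q = 63: r = 3, s = 0 − 63·1 = -63, t = 1 − 63·(-3) = 190  (check: 769·(-63) + 255·190 = 3)
  q = 1: r = 1, s = 1 − 1·(-63) = 64, t = -3 − 1·190 = -193  (check: 769·64 + 255·(-193) = 1)
The row with r = 1 (the gcd) gives the Bezout coefficients s = 64, t = -193.
Result: 769 · (64) + 255 · (-193) = 1.

gcd(769, 255) = 1; s = 64, t = -193 (check: 769·64 + 255·(-193) = 1).


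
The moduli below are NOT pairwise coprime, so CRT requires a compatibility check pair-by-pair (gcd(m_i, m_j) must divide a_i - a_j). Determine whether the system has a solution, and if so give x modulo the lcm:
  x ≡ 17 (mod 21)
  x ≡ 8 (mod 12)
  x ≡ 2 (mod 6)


Moduli 21, 12, 6 are not pairwise coprime, so CRT works modulo lcm(m_i) when all pairwise compatibility conditions hold.
Pairwise compatibility: gcd(m_i, m_j) must divide a_i - a_j for every pair.
Merge one congruence at a time:
  Start: x ≡ 17 (mod 21).
  Combine with x ≡ 8 (mod 12): gcd(21, 12) = 3; 8 - 17 = -9, which IS divisible by 3, so compatible.
    Write x = 17 + 21·t and substitute into x ≡ 8 (mod 12): 21·t ≡ 8 − 17 = -9 (mod 12).
    Divide the congruence (and modulus) by g = 3: 7·t ≡ -3 (mod 4).
    Reduce coefficients mod 4: 3·t ≡ 1 (mod 4).
    The inverse of 3 mod 4 is 3 (since 3·3 = 9 = 2·4 + 1), so t ≡ 3·1 = 3 ≡ 3 (mod 4).
    Then x = 17 + 21·3 = 80, valid modulo lcm(21, 12) = 84: x ≡ 80 (mod 84).
  Combine with x ≡ 2 (mod 6): gcd(84, 6) = 6; 2 - 80 = -78, which IS divisible by 6, so compatible.
    Write x = 80 + 84·t and substitute into x ≡ 2 (mod 6): 84·t ≡ 2 − 80 = -78 (mod 6).
    Divide the congruence (and modulus) by g = 6: 14·t ≡ -13 (mod 1).
    Modulo 1 every t works; take t = 0.
    Then x = 80 + 84·0 = 80, valid modulo lcm(84, 6) = 84: x ≡ 80 (mod 84).
Verify: 80 mod 21 = 17, 80 mod 12 = 8, 80 mod 6 = 2.

x ≡ 80 (mod 84).


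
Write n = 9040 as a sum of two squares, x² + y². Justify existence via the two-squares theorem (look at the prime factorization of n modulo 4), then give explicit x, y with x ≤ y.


Step 1: Factor n = 9040 = 2^4 · 5 · 113.
Step 2: Check the mod-4 condition on each prime factor: 2 = 2 (special); 5 ≡ 1 (mod 4), exponent 1; 113 ≡ 1 (mod 4), exponent 1.
All primes ≡ 3 (mod 4) appear to even exponent (or don't appear), so by the two-squares theorem n IS expressible as a sum of two squares.
Step 3: Build a representation. Group n = k² · m with k = 4 and m = 5 · 113 = 565 (a product of primes ≡ 1 (mod 4)); a representation of m scales to one of n via (k·x)² + (k·y)² = k²(x² + y²). Each prime p ≡ 1 (mod 4) is itself a sum of two squares; find a² by testing p − a² for a perfect square:
  5: 5 − 1² = 4 = 2² ⇒ 5 = 1² + 2².
  113: 113 − 1² = 112, 113 − 2² = 109, 113 − 3² = 104, 113 − 4² = 97, 113 − 5² = 88, 113 − 6² = 77, 113 − 7² = 64 = 8² ⇒ 113 = 7² + 8².
  Combine using the Brahmagupta–Fibonacci identity (a² + b²)(c² + d²) = (ac − bd)² + (ad + bc)² = (ac + bd)² + (ad − bc)²:
  5 · 113 = 565: from (1² + 2²)(7² + 8²), take (1·7 − 2·8, 1·8 + 2·7) = (7 − 16, 8 + 14) = (-9, 22); dropping signs (only squares matter) gives (9, 22); check 9² + 22² = 81 + 484 = 565 ✓.
  Scale by k = 4: (4·9, 4·22) = (36, 88).
Step 4: Order so x ≤ y and verify: 36² + 88² = 1296 + 7744 = 9040 = n. ✓

n = 9040 = 36² + 88² (one valid representation with x ≤ y).


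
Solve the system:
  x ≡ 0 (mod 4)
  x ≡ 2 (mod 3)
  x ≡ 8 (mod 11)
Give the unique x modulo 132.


Moduli 4, 3, 11 are pairwise coprime; by CRT there is a unique solution modulo M = 4 · 3 · 11 = 132.
Solve pairwise, accumulating the modulus:
  Start with x ≡ 0 (mod 4).
  Combine with x ≡ 2 (mod 3): since gcd(4, 3) = 1, we get a unique residue mod 12.
    Write x = 0 + 4·t and substitute into x ≡ 2 (mod 3): 4·t ≡ 2 − 0 = 2 (mod 3).
    Reduce coefficients mod 3: 1·t ≡ 2 (mod 3).
    So t ≡ 2 (mod 3).
    Then x = 0 + 4·2 = 8, valid modulo lcm(4, 3) = 12: x ≡ 8 (mod 12).
  Combine with x ≡ 8 (mod 11): since gcd(12, 11) = 1, we get a unique residue mod 132.
    Write x = 8 + 12·t and substitute into x ≡ 8 (mod 11): 12·t ≡ 8 − 8 = 0 (mod 11).
    Reduce coefficients mod 11: 1·t ≡ 0 (mod 11).
    So t ≡ 0 (mod 11).
    Then x = 8 + 12·0 = 8, valid modulo lcm(12, 11) = 132: x ≡ 8 (mod 132).
Verify: 8 mod 4 = 0 ✓, 8 mod 3 = 2 ✓, 8 mod 11 = 8 ✓.

x ≡ 8 (mod 132).


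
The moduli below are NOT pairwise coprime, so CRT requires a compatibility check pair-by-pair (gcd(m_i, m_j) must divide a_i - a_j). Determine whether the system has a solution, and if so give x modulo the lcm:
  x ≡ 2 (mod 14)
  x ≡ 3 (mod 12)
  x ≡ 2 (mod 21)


Moduli 14, 12, 21 are not pairwise coprime, so CRT works modulo lcm(m_i) when all pairwise compatibility conditions hold.
Pairwise compatibility: gcd(m_i, m_j) must divide a_i - a_j for every pair.
Merge one congruence at a time:
  Start: x ≡ 2 (mod 14).
  Combine with x ≡ 3 (mod 12): gcd(14, 12) = 2, and 3 - 2 = 1 is NOT divisible by 2.
    ⇒ system is inconsistent (no integer solution).

No solution (the system is inconsistent).


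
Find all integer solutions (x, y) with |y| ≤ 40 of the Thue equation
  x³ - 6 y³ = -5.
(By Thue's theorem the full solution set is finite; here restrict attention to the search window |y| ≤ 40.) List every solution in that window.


The equation is x³ - 6y³ = -5. For fixed y, x³ = 6·y³ − 5, so a solution requires the RHS to be a perfect cube.
Strategy: iterate y from -40 to 40, compute RHS = 6·y³ − 5, and check whether it is a (positive or negative) perfect cube.
Check small values of y:
  y = 0: RHS = -5 is not a perfect cube.
  y = 1: RHS = 1 = (1)³ ⇒ x = 1 works.
  y = -1: RHS = -11 is not a perfect cube.
  y = 2: RHS = 43 is not a perfect cube.
  y = -2: RHS = -53 is not a perfect cube.
  y = 3: RHS = 157 is not a perfect cube.
  y = -3: RHS = -167 is not a perfect cube.
Continuing the search up to |y| = 40 finds no further solutions beyond those listed.
Collected solutions: (1, 1).

Solutions (with |y| ≤ 40): (1, 1).


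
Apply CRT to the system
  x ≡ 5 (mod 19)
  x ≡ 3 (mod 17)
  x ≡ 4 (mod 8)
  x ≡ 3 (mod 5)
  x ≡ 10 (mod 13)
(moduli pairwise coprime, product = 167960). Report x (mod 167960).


Product of moduli M = 19 · 17 · 8 · 5 · 13 = 167960.
Merge one congruence at a time:
  Start: x ≡ 5 (mod 19).
  Combine with x ≡ 3 (mod 17); new modulus lcm = 323.
    Write x = 5 + 19·t and substitute into x ≡ 3 (mod 17): 19·t ≡ 3 − 5 = -2 (mod 17).
    Reduce coefficients mod 17: 2·t ≡ 15 (mod 17).
    The inverse of 2 mod 17 is 9 (since 2·9 = 18 = 1·17 + 1), so t ≡ 9·15 = 135 ≡ 16 (mod 17).
    Then x = 5 + 19·16 = 309, valid modulo lcm(19, 17) = 323: x ≡ 309 (mod 323).
  Combine with x ≡ 4 (mod 8); new modulus lcm = 2584.
    Write x = 309 + 323·t and substitute into x ≡ 4 (mod 8): 323·t ≡ 4 − 309 = -305 (mod 8).
    Reduce coefficients mod 8: 3·t ≡ 7 (mod 8).
    The inverse of 3 mod 8 is 3 (since 3·3 = 9 = 1·8 + 1), so t ≡ 3·7 = 21 ≡ 5 (mod 8).
    Then x = 309 + 323·5 = 1924, valid modulo lcm(323, 8) = 2584: x ≡ 1924 (mod 2584).
  Combine with x ≡ 3 (mod 5); new modulus lcm = 12920.
    Write x = 1924 + 2584·t and substitute into x ≡ 3 (mod 5): 2584·t ≡ 3 − 1924 = -1921 (mod 5).
    Reduce coefficients mod 5: 4·t ≡ 4 (mod 5).
    The inverse of 4 mod 5 is 4 (since 4·4 = 16 = 3·5 + 1), so t ≡ 4·4 = 16 ≡ 1 (mod 5).
    Then x = 1924 + 2584·1 = 4508, valid modulo lcm(2584, 5) = 12920: x ≡ 4508 (mod 12920).
  Combine with x ≡ 10 (mod 13); new modulus lcm = 167960.
    Write x = 4508 + 12920·t and substitute into x ≡ 10 (mod 13): 12920·t ≡ 10 − 4508 = -4498 (mod 13).
    Reduce coefficients mod 13: 11·t ≡ 0 (mod 13).
    The inverse of 11 mod 13 is 6 (since 11·6 = 66 = 5·13 + 1), so t ≡ 6·0 = 0 ≡ 0 (mod 13).
    Then x = 4508 + 12920·0 = 4508, valid modulo lcm(12920, 13) = 167960: x ≡ 4508 (mod 167960).
Verify against each original: 4508 mod 19 = 5, 4508 mod 17 = 3, 4508 mod 8 = 4, 4508 mod 5 = 3, 4508 mod 13 = 10.

x ≡ 4508 (mod 167960).


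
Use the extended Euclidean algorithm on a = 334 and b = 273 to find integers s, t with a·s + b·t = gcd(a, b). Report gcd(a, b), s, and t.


Euclidean algorithm on (334, 273) — divide until remainder is 0:
  334 = 1 · 273 + 61
  273 = 4 · 61 + 29
  61 = 2 · 29 + 3
  29 = 9 · 3 + 2
  3 = 1 · 2 + 1
  2 = 2 · 1 + 0
gcd(334, 273) = 1.
Track Bezout coefficients alongside the remainders: start with r₀ = 334 = a·1 + b·0 (s = 1, t = 0) and r₁ = 273 = a·0 + b·1 (s = 0, t = 1); each new remainder r_{k+1} = r_{k-1} − q_k·r_k inherits s_{k+1} = s_{k-1} − q_k·s_k, t_{k+1} = t_{k-1} − q_k·t_k, so r_k = a·s_k + b·t_k at every step:
  q = 1: r = 61, s = 1 − 1·0 = 1, t = 0 − 1·1 = -1  (check: 334·1 + 273·(-1) = 61)
  q = 4: r = 29, s = 0 − 4·1 = -4, t = 1 − 4·(-1) = 5  (check: 334·(-4) + 273·5 = 29)
  q = 2: r = 3, s = 1 − 2·(-4) = 9, t = -1 − 2·5 = -11  (check: 334·9 + 273·(-11) = 3)
  q = 9: r = 2, s = -4 − 9·9 = -85, t = 5 − 9·(-11) = 104  (check: 334·(-85) + 273·104 = 2)
  q = 1: r = 1, s = 9 − 1·(-85) = 94, t = -11 − 1·104 = -115  (check: 334·94 + 273·(-115) = 1)
The row with r = 1 (the gcd) gives the Bezout coefficients s = 94, t = -115.
Result: 334 · (94) + 273 · (-115) = 1.

gcd(334, 273) = 1; s = 94, t = -115 (check: 334·94 + 273·(-115) = 1).


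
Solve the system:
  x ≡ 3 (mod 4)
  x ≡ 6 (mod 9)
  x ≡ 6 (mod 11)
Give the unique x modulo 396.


Moduli 4, 9, 11 are pairwise coprime; by CRT there is a unique solution modulo M = 4 · 9 · 11 = 396.
Solve pairwise, accumulating the modulus:
  Start with x ≡ 3 (mod 4).
  Combine with x ≡ 6 (mod 9): since gcd(4, 9) = 1, we get a unique residue mod 36.
    Write x = 3 + 4·t and substitute into x ≡ 6 (mod 9): 4·t ≡ 6 − 3 = 3 (mod 9).
    The inverse of 4 mod 9 is 7 (since 4·7 = 28 = 3·9 + 1), so t ≡ 7·3 = 21 ≡ 3 (mod 9).
    Then x = 3 + 4·3 = 15, valid modulo lcm(4, 9) = 36: x ≡ 15 (mod 36).
  Combine with x ≡ 6 (mod 11): since gcd(36, 11) = 1, we get a unique residue mod 396.
    Write x = 15 + 36·t and substitute into x ≡ 6 (mod 11): 36·t ≡ 6 − 15 = -9 (mod 11).
    Reduce coefficients mod 11: 3·t ≡ 2 (mod 11).
    The inverse of 3 mod 11 is 4 (since 3·4 = 12 = 1·11 + 1), so t ≡ 4·2 = 8 ≡ 8 (mod 11).
    Then x = 15 + 36·8 = 303, valid modulo lcm(36, 11) = 396: x ≡ 303 (mod 396).
Verify: 303 mod 4 = 3 ✓, 303 mod 9 = 6 ✓, 303 mod 11 = 6 ✓.

x ≡ 303 (mod 396).


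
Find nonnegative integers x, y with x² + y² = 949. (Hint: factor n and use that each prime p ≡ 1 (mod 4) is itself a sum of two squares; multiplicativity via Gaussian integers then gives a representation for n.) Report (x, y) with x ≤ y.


Step 1: Factor n = 949 = 13 · 73.
Step 2: Check the mod-4 condition on each prime factor: 13 ≡ 1 (mod 4), exponent 1; 73 ≡ 1 (mod 4), exponent 1.
All primes ≡ 3 (mod 4) appear to even exponent (or don't appear), so by the two-squares theorem n IS expressible as a sum of two squares.
Step 3: Build a representation. Here n = 13 · 73 is a product of primes ≡ 1 (mod 4). Each prime p ≡ 1 (mod 4) is itself a sum of two squares; find a² by testing p − a² for a perfect square:
  13: 13 − 1² = 12, 13 − 2² = 9 = 3² ⇒ 13 = 2² + 3².
  73: 73 − 1² = 72, 73 − 2² = 69, 73 − 3² = 64 = 8² ⇒ 73 = 3² + 8².
  Combine using the Brahmagupta–Fibonacci identity (a² + b²)(c² + d²) = (ac − bd)² + (ad + bc)² = (ac + bd)² + (ad − bc)²:
  13 · 73 = 949: from (2² + 3²)(3² + 8²), take (2·3 − 3·8, 2·8 + 3·3) = (6 − 24, 16 + 9) = (-18, 25); dropping signs (only squares matter) gives (18, 25); check 18² + 25² = 324 + 625 = 949 ✓.
Step 4: Order so x ≤ y and verify: 18² + 25² = 324 + 625 = 949 = n. ✓

n = 949 = 18² + 25² (one valid representation with x ≤ y).


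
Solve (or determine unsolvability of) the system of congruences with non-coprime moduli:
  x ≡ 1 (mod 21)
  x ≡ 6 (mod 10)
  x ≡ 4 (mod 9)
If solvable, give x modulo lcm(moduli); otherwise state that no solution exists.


Moduli 21, 10, 9 are not pairwise coprime, so CRT works modulo lcm(m_i) when all pairwise compatibility conditions hold.
Pairwise compatibility: gcd(m_i, m_j) must divide a_i - a_j for every pair.
Merge one congruence at a time:
  Start: x ≡ 1 (mod 21).
  Combine with x ≡ 6 (mod 10): gcd(21, 10) = 1; 6 - 1 = 5, which IS divisible by 1, so compatible.
    Write x = 1 + 21·t and substitute into x ≡ 6 (mod 10): 21·t ≡ 6 − 1 = 5 (mod 10).
    Reduce coefficients mod 10: 1·t ≡ 5 (mod 10).
    So t ≡ 5 (mod 10).
    Then x = 1 + 21·5 = 106, valid modulo lcm(21, 10) = 210: x ≡ 106 (mod 210).
  Combine with x ≡ 4 (mod 9): gcd(210, 9) = 3; 4 - 106 = -102, which IS divisible by 3, so compatible.
    Write x = 106 + 210·t and substitute into x ≡ 4 (mod 9): 210·t ≡ 4 − 106 = -102 (mod 9).
    Divide the congruence (and modulus) by g = 3: 70·t ≡ -34 (mod 3).
    Reduce coefficients mod 3: 1·t ≡ 2 (mod 3).
    So t ≡ 2 (mod 3).
    Then x = 106 + 210·2 = 526, valid modulo lcm(210, 9) = 630: x ≡ 526 (mod 630).
Verify: 526 mod 21 = 1, 526 mod 10 = 6, 526 mod 9 = 4.

x ≡ 526 (mod 630).


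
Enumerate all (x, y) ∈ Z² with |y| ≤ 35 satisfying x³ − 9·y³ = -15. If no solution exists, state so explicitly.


The equation is x³ - 9y³ = -15. For fixed y, x³ = 9·y³ − 15, so a solution requires the RHS to be a perfect cube.
Strategy: iterate y from -35 to 35, compute RHS = 9·y³ − 15, and check whether it is a (positive or negative) perfect cube.
Check small values of y:
  y = 0: RHS = -15 is not a perfect cube.
  y = 1: RHS = -6 is not a perfect cube.
  y = -1: RHS = -24 is not a perfect cube.
  y = 2: RHS = 57 is not a perfect cube.
  y = -2: RHS = -87 is not a perfect cube.
  y = 3: RHS = 228 is not a perfect cube.
  y = -3: RHS = -258 is not a perfect cube.
Continuing the search up to |y| = 35 finds no solutions either.
No (x, y) in the scanned range satisfies the equation.

No integer solutions with |y| ≤ 35.


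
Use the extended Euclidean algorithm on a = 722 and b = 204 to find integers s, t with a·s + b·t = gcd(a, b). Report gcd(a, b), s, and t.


Euclidean algorithm on (722, 204) — divide until remainder is 0:
  722 = 3 · 204 + 110
  204 = 1 · 110 + 94
  110 = 1 · 94 + 16
  94 = 5 · 16 + 14
  16 = 1 · 14 + 2
  14 = 7 · 2 + 0
gcd(722, 204) = 2.
Track Bezout coefficients alongside the remainders: start with r₀ = 722 = a·1 + b·0 (s = 1, t = 0) and r₁ = 204 = a·0 + b·1 (s = 0, t = 1); each new remainder r_{k+1} = r_{k-1} − q_k·r_k inherits s_{k+1} = s_{k-1} − q_k·s_k, t_{k+1} = t_{k-1} − q_k·t_k, so r_k = a·s_k + b·t_k at every step:
  q = 3: r = 110, s = 1 − 3·0 = 1, t = 0 − 3·1 = -3  (check: 722·1 + 204·(-3) = 110)
  q = 1: r = 94, s = 0 − 1·1 = -1, t = 1 − 1·(-3) = 4  (check: 722·(-1) + 204·4 = 94)
  q = 1: r = 16, s = 1 − 1·(-1) = 2, t = -3 − 1·4 = -7  (check: 722·2 + 204·(-7) = 16)
  q = 5: r = 14, s = -1 − 5·2 = -11, t = 4 − 5·(-7) = 39  (check: 722·(-11) + 204·39 = 14)
  q = 1: r = 2, s = 2 − 1·(-11) = 13, t = -7 − 1·39 = -46  (check: 722·13 + 204·(-46) = 2)
The row with r = 2 (the gcd) gives the Bezout coefficients s = 13, t = -46.
Result: 722 · (13) + 204 · (-46) = 2.

gcd(722, 204) = 2; s = 13, t = -46 (check: 722·13 + 204·(-46) = 2).


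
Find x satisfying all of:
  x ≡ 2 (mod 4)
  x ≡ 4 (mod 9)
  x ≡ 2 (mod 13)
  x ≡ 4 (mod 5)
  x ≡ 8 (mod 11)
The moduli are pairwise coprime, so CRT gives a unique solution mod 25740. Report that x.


Product of moduli M = 4 · 9 · 13 · 5 · 11 = 25740.
Merge one congruence at a time:
  Start: x ≡ 2 (mod 4).
  Combine with x ≡ 4 (mod 9); new modulus lcm = 36.
    Write x = 2 + 4·t and substitute into x ≡ 4 (mod 9): 4·t ≡ 4 − 2 = 2 (mod 9).
    The inverse of 4 mod 9 is 7 (since 4·7 = 28 = 3·9 + 1), so t ≡ 7·2 = 14 ≡ 5 (mod 9).
    Then x = 2 + 4·5 = 22, valid modulo lcm(4, 9) = 36: x ≡ 22 (mod 36).
  Combine with x ≡ 2 (mod 13); new modulus lcm = 468.
    Write x = 22 + 36·t and substitute into x ≡ 2 (mod 13): 36·t ≡ 2 − 22 = -20 (mod 13).
    Reduce coefficients mod 13: 10·t ≡ 6 (mod 13).
    The inverse of 10 mod 13 is 4 (since 10·4 = 40 = 3·13 + 1), so t ≡ 4·6 = 24 ≡ 11 (mod 13).
    Then x = 22 + 36·11 = 418, valid modulo lcm(36, 13) = 468: x ≡ 418 (mod 468).
  Combine with x ≡ 4 (mod 5); new modulus lcm = 2340.
    Write x = 418 + 468·t and substitute into x ≡ 4 (mod 5): 468·t ≡ 4 − 418 = -414 (mod 5).
    Reduce coefficients mod 5: 3·t ≡ 1 (mod 5).
    The inverse of 3 mod 5 is 2 (since 3·2 = 6 = 1·5 + 1), so t ≡ 2·1 = 2 ≡ 2 (mod 5).
    Then x = 418 + 468·2 = 1354, valid modulo lcm(468, 5) = 2340: x ≡ 1354 (mod 2340).
  Combine with x ≡ 8 (mod 11); new modulus lcm = 25740.
    Write x = 1354 + 2340·t and substitute into x ≡ 8 (mod 11): 2340·t ≡ 8 − 1354 = -1346 (mod 11).
    Reduce coefficients mod 11: 8·t ≡ 7 (mod 11).
    The inverse of 8 mod 11 is 7 (since 8·7 = 56 = 5·11 + 1), so t ≡ 7·7 = 49 ≡ 5 (mod 11).
    Then x = 1354 + 2340·5 = 13054, valid modulo lcm(2340, 11) = 25740: x ≡ 13054 (mod 25740).
Verify against each original: 13054 mod 4 = 2, 13054 mod 9 = 4, 13054 mod 13 = 2, 13054 mod 5 = 4, 13054 mod 11 = 8.

x ≡ 13054 (mod 25740).


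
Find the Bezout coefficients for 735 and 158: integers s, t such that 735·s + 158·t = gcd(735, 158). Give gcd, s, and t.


Euclidean algorithm on (735, 158) — divide until remainder is 0:
  735 = 4 · 158 + 103
  158 = 1 · 103 + 55
  103 = 1 · 55 + 48
  55 = 1 · 48 + 7
  48 = 6 · 7 + 6
  7 = 1 · 6 + 1
  6 = 6 · 1 + 0
gcd(735, 158) = 1.
Track Bezout coefficients alongside the remainders: start with r₀ = 735 = a·1 + b·0 (s = 1, t = 0) and r₁ = 158 = a·0 + b·1 (s = 0, t = 1); each new remainder r_{k+1} = r_{k-1} − q_k·r_k inherits s_{k+1} = s_{k-1} − q_k·s_k, t_{k+1} = t_{k-1} − q_k·t_k, so r_k = a·s_k + b·t_k at every step:
  q = 4: r = 103, s = 1 − 4·0 = 1, t = 0 − 4·1 = -4  (check: 735·1 + 158·(-4) = 103)
  q = 1: r = 55, s = 0 − 1·1 = -1, t = 1 − 1·(-4) = 5  (check: 735·(-1) + 158·5 = 55)
  q = 1: r = 48, s = 1 − 1·(-1) = 2, t = -4 − 1·5 = -9  (check: 735·2 + 158·(-9) = 48)
  q = 1: r = 7, s = -1 − 1·2 = -3, t = 5 − 1·(-9) = 14  (check: 735·(-3) + 158·14 = 7)
  q = 6: r = 6, s = 2 − 6·(-3) = 20, t = -9 − 6·14 = -93  (check: 735·20 + 158·(-93) = 6)
  q = 1: r = 1, s = -3 − 1·20 = -23, t = 14 − 1·(-93) = 107  (check: 735·(-23) + 158·107 = 1)
The row with r = 1 (the gcd) gives the Bezout coefficients s = -23, t = 107.
Result: 735 · (-23) + 158 · (107) = 1.

gcd(735, 158) = 1; s = -23, t = 107 (check: 735·(-23) + 158·107 = 1).


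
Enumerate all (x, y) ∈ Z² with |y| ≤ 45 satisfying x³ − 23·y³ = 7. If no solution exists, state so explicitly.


The equation is x³ - 23y³ = 7. For fixed y, x³ = 23·y³ + 7, so a solution requires the RHS to be a perfect cube.
Strategy: iterate y from -45 to 45, compute RHS = 23·y³ + 7, and check whether it is a (positive or negative) perfect cube.
Check small values of y:
  y = 0: RHS = 7 is not a perfect cube.
  y = 1: RHS = 30 is not a perfect cube.
  y = -1: RHS = -16 is not a perfect cube.
  y = 2: RHS = 191 is not a perfect cube.
  y = -2: RHS = -177 is not a perfect cube.
  y = 3: RHS = 628 is not a perfect cube.
  y = -3: RHS = -614 is not a perfect cube.
Continuing the search up to |y| = 45 finds no solutions either.
No (x, y) in the scanned range satisfies the equation.

No integer solutions with |y| ≤ 45.
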